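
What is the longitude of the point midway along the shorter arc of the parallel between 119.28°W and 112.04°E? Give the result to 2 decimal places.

176.38°E

Signed shortest Δλ from -119.28° to +112.04° is -128.68°.
Midpoint longitude = -119.28° + (-128.68°)/2 = -119.28° − 64.34° = -183.62°.
Normalise into (−180°, 180°]: +176.38°.
(The naïve average (-119.28 + +112.04)/2 = -3.62° is on the wrong side of the globe.)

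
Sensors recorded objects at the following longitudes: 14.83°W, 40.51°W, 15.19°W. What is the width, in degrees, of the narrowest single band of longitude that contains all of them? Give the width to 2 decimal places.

25.68°

Sort the longitudes: -40.51°, -15.19°, -14.83°.
Eastward gaps between consecutive values (wrapping around): 25.32°, 0.36°, 334.32°.
Largest gap = 334.32° ⇒ minimal covering band is its complement: 360° − 334.32° = 25.68°.
Band runs from -40.51° eastward to -14.83°.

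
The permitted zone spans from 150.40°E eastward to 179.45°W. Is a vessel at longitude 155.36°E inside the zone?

Band width going east from +150.40° to -179.45°: ((-179.45 − 150.40) mod 360) = 30.15°.
Offset of +155.36° east of the west edge: ((155.36 − 150.40) mod 360) = 4.96°.
4.96° ≤ 30.15° ⇒ inside.

Yes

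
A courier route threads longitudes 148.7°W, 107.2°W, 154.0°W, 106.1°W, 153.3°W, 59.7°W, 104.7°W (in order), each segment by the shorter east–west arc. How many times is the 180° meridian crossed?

0

Leg 1: -148.7° → -107.2°, shortest Δλ = 41.5° (east) — does not cross 180°.
Leg 2: -107.2° → -154.0°, shortest Δλ = -46.8° (west) — does not cross 180°.
Leg 3: -154.0° → -106.1°, shortest Δλ = 47.9° (east) — does not cross 180°.
Leg 4: -106.1° → -153.3°, shortest Δλ = -47.2° (west) — does not cross 180°.
Leg 5: -153.3° → -59.7°, shortest Δλ = 93.6° (east) — does not cross 180°.
Leg 6: -59.7° → -104.7°, shortest Δλ = -45.0° (west) — does not cross 180°.
Total crossings: 0.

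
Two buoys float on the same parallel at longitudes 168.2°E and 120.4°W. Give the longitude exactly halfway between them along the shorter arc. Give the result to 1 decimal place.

156.1°W

Signed shortest Δλ from +168.2° to -120.4° is +71.4°.
Midpoint longitude = +168.2° + (+71.4°)/2 = +168.2° + 35.7° = +203.9°.
Normalise into (−180°, 180°]: -156.1°.
(The naïve average (+168.2 + -120.4)/2 = 23.9° is on the wrong side of the globe.)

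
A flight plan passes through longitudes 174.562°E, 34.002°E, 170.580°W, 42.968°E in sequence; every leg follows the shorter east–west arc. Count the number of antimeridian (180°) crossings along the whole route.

2

Leg 1: +174.562° → +34.002°, shortest Δλ = -140.56° (west) — does not cross 180°.
Leg 2: +34.002° → -170.580°, shortest Δλ = 155.418° (east) — crosses 180°.
Leg 3: -170.580° → +42.968°, shortest Δλ = -146.452° (west) — crosses 180°.
Total crossings: 2.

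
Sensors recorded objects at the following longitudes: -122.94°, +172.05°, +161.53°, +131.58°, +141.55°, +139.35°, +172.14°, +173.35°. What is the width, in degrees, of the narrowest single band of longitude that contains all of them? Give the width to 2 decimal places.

Sort the longitudes: -122.94°, +131.58°, +139.35°, +141.55°, +161.53°, +172.05°, +172.14°, +173.35°.
Eastward gaps between consecutive values (wrapping around): 254.52°, 7.77°, 2.20°, 19.98°, 10.52°, 0.09°, 1.21°, 63.71°.
Largest gap = 254.52° ⇒ minimal covering band is its complement: 360° − 254.52° = 105.48°.
Band runs from +131.58° eastward to -122.94°, crossing the antimeridian.

105.48°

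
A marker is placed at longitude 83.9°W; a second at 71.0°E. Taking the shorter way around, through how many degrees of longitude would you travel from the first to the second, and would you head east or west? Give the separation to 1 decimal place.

Raw difference: 71.0 − -83.9 = 154.9°.
Normalise into (−180°, 180°]: 154.9° stays 154.9°.
Positive ⇒ the second point lies to the east; separation 154.9°.

154.9° east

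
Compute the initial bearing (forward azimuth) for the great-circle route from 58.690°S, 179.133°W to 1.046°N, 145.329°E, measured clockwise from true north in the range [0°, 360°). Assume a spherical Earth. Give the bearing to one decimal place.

320.5°

Δλ = 145.329 − -179.133 = 324.462°; wrapped into (−180°, 180°]: -35.538°.
θ = atan2( sin Δλ · cos φ₂ , cos φ₁ · sin φ₂ − sin φ₁ · cos φ₂ · cos Δλ )
  = atan2(-0.58115, 0.70460) = -39.516° → normalised to [0°, 360°): 320.484°.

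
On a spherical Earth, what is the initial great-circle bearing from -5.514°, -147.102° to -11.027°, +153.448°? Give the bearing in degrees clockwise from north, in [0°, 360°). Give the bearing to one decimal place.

Δλ = 153.448 − -147.102 = 300.550°; wrapped into (−180°, 180°]: -59.450°.
θ = atan2( sin Δλ · cos φ₂ , cos φ₁ · sin φ₂ − sin φ₁ · cos φ₂ · cos Δλ )
  = atan2(-0.84529, -0.14245) = -99.566° → normalised to [0°, 360°): 260.434°.

260.4°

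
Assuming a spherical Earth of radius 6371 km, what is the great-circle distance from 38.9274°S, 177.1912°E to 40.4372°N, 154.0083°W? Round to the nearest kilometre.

9297 km

Δλ = -154.0083 − 177.1912 = -331.1995°; wrapped into (−180°, 180°]: 28.8005°.
Δφ = 40.4372 − -38.9274 = 79.3646°.
a = sin²(Δφ/2) + cos φ₁ · cos φ₂ · sin²(Δλ/2) = 0.444342.
c = 2·atan2(√a, √(1−a)) = 1.45925 rad → d = 6371·c ≈ 9296.87 km.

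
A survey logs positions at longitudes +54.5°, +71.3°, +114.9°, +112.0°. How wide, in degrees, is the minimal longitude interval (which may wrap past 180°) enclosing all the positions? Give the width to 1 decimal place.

Sort the longitudes: +54.5°, +71.3°, +112.0°, +114.9°.
Eastward gaps between consecutive values (wrapping around): 16.8°, 40.7°, 2.9°, 299.6°.
Largest gap = 299.6° ⇒ minimal covering band is its complement: 360° − 299.6° = 60.4°.
Band runs from +54.5° eastward to +114.9°.

60.4°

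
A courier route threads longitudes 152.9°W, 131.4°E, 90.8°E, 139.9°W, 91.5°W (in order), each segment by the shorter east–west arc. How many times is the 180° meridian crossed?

Leg 1: -152.9° → +131.4°, shortest Δλ = -75.7° (west) — crosses 180°.
Leg 2: +131.4° → +90.8°, shortest Δλ = -40.6° (west) — does not cross 180°.
Leg 3: +90.8° → -139.9°, shortest Δλ = 129.3° (east) — crosses 180°.
Leg 4: -139.9° → -91.5°, shortest Δλ = 48.4° (east) — does not cross 180°.
Total crossings: 2.

2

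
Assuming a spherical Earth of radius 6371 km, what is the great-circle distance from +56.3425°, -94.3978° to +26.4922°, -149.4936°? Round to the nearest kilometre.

5456 km

Δλ = -149.4936 − -94.3978 = -55.0958°.
Δφ = 26.4922 − 56.3425 = -29.8503°.
a = sin²(Δφ/2) + cos φ₁ · cos φ₂ · sin²(Δλ/2) = 0.172435.
c = 2·atan2(√a, √(1−a)) = 0.85644 rad → d = 6371·c ≈ 5456.39 km.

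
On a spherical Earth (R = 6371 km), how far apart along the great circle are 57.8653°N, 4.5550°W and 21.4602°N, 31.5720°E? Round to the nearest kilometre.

Δλ = 31.5720 − -4.5550 = 36.1270°.
Δφ = 21.4602 − 57.8653 = -36.4051°.
a = sin²(Δφ/2) + cos φ₁ · cos φ₂ · sin²(Δλ/2) = 0.145174.
c = 2·atan2(√a, √(1−a)) = 0.78179 rad → d = 6371·c ≈ 4980.80 km.

4981 km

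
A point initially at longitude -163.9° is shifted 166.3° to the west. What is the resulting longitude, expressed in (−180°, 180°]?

Start at -163.9°; shift −166.3° → -330.2°.
-330.2° lies outside (−180°, 180°]; add 360° → +29.8°.

+29.8°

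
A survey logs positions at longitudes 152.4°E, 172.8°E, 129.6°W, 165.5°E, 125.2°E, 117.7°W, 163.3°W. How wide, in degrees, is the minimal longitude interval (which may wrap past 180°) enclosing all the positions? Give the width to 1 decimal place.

117.1°

Sort the longitudes: -163.3°, -129.6°, -117.7°, +125.2°, +152.4°, +165.5°, +172.8°.
Eastward gaps between consecutive values (wrapping around): 33.7°, 11.9°, 242.9°, 27.2°, 13.1°, 7.3°, 23.9°.
Largest gap = 242.9° ⇒ minimal covering band is its complement: 360° − 242.9° = 117.1°.
Band runs from +125.2° eastward to -117.7°, crossing the antimeridian.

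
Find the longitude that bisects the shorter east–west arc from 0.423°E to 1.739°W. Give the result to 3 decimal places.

Signed shortest Δλ from +0.423° to -1.739° is -2.162°.
Midpoint longitude = +0.423° + (-2.162°)/2 = +0.423° − 1.081° = -0.658°.

0.658°W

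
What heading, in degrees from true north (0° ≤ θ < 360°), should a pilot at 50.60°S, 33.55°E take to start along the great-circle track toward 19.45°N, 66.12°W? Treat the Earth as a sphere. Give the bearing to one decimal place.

275.5°

Δλ = -66.12 − 33.55 = -99.67°.
θ = atan2( sin Δλ · cos φ₂ , cos φ₁ · sin φ₂ − sin φ₁ · cos φ₂ · cos Δλ )
  = atan2(-0.92953, 0.08896) = -84.533° → normalised to [0°, 360°): 275.467°.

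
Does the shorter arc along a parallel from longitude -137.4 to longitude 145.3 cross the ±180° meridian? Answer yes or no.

Yes

Naïve |145.3 − -137.4| = 282.7° > 180°, so the shorter arc goes the other way round — across 180°.
Signed shortest Δλ = ((145.3 − -137.4 + 180) mod 360) − 180 = -77.3°.
Going west by 77.3° from -137.4° passes through 180° before reaching +145.3°.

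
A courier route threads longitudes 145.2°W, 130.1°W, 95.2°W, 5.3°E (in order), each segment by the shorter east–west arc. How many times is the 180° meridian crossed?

Leg 1: -145.2° → -130.1°, shortest Δλ = 15.1° (east) — does not cross 180°.
Leg 2: -130.1° → -95.2°, shortest Δλ = 34.9° (east) — does not cross 180°.
Leg 3: -95.2° → +5.3°, shortest Δλ = 100.5° (east) — does not cross 180°.
Total crossings: 0.

0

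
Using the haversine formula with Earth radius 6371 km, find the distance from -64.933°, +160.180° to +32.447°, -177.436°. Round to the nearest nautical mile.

Δλ = -177.436 − 160.180 = -337.616°; wrapped into (−180°, 180°]: 22.384°.
Δφ = 32.447 − -64.933 = 97.380°.
a = sin²(Δφ/2) + cos φ₁ · cos φ₂ · sin²(Δλ/2) = 0.577694.
c = 2·atan2(√a, √(1−a)) = 1.72682 rad → d = 6371·c ≈ 11001.55 km ≈ 5940.36 nmi.

5940 nmi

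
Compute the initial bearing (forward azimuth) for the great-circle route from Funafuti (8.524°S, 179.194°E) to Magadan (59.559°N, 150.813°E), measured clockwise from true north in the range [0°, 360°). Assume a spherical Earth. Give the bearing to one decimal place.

Δλ = 150.813 − 179.194 = -28.381°.
θ = atan2( sin Δλ · cos φ₂ , cos φ₁ · sin φ₂ − sin φ₁ · cos φ₂ · cos Δλ )
  = atan2(-0.24083, 0.91870) = -14.689° → normalised to [0°, 360°): 345.311°.

345.3°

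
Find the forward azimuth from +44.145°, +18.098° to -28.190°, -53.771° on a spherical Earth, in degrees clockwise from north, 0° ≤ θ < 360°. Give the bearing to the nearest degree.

238°

Δλ = -53.771 − 18.098 = -71.869°.
θ = atan2( sin Δλ · cos φ₂ , cos φ₁ · sin φ₂ − sin φ₁ · cos φ₂ · cos Δλ )
  = atan2(-0.83762, -0.53001) = -122.324° → normalised to [0°, 360°): 237.676°.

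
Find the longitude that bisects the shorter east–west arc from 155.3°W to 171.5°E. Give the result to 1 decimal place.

Signed shortest Δλ from -155.3° to +171.5° is -33.2°.
Midpoint longitude = -155.3° + (-33.2°)/2 = -155.3° − 16.6° = -171.9°.
(The naïve average (-155.3 + +171.5)/2 = 8.1° is on the wrong side of the globe.)

171.9°W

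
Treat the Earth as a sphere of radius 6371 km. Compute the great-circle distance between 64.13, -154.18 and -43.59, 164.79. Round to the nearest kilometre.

12505 km

Δλ = 164.79 − -154.18 = 318.97°; wrapped into (−180°, 180°]: -41.03°.
Δφ = -43.59 − 64.13 = -107.72°.
a = sin²(Δφ/2) + cos φ₁ · cos φ₂ · sin²(Δλ/2) = 0.690997.
c = 2·atan2(√a, √(1−a)) = 1.96275 rad → d = 6371·c ≈ 12504.67 km.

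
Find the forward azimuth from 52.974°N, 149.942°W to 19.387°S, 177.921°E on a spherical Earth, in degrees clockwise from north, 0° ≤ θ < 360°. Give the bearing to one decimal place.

Δλ = 177.921 − -149.942 = 327.863°; wrapped into (−180°, 180°]: -32.137°.
θ = atan2( sin Δλ · cos φ₂ , cos φ₁ · sin φ₂ − sin φ₁ · cos φ₂ · cos Δλ )
  = atan2(-0.50178, -0.83759) = -149.075° → normalised to [0°, 360°): 210.925°.

210.9°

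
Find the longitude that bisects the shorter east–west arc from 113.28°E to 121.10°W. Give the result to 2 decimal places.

Signed shortest Δλ from +113.28° to -121.10° is +125.62°.
Midpoint longitude = +113.28° + (+125.62°)/2 = +113.28° + 62.81° = +176.09°.
(The naïve average (+113.28 + -121.10)/2 = -3.91° is on the wrong side of the globe.)

176.09°E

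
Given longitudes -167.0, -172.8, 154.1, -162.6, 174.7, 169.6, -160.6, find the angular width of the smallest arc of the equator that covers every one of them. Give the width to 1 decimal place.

45.3°

Sort the longitudes: -172.8°, -167.0°, -162.6°, -160.6°, +154.1°, +169.6°, +174.7°.
Eastward gaps between consecutive values (wrapping around): 5.8°, 4.4°, 2.0°, 314.7°, 15.5°, 5.1°, 12.5°.
Largest gap = 314.7° ⇒ minimal covering band is its complement: 360° − 314.7° = 45.3°.
Band runs from +154.1° eastward to -160.6°, crossing the antimeridian.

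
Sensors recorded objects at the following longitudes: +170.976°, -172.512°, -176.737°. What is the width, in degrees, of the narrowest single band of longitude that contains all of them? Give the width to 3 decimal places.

16.512°

Sort the longitudes: -176.737°, -172.512°, +170.976°.
Eastward gaps between consecutive values (wrapping around): 4.225°, 343.488°, 12.287°.
Largest gap = 343.488° ⇒ minimal covering band is its complement: 360° − 343.488° = 16.512°.
Band runs from +170.976° eastward to -172.512°, crossing the antimeridian.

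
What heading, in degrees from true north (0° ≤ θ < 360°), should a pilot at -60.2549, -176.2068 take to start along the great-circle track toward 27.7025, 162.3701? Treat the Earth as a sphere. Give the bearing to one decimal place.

Δλ = 162.3701 − -176.2068 = 338.5769°; wrapped into (−180°, 180°]: -21.4231°.
θ = atan2( sin Δλ · cos φ₂ , cos φ₁ · sin φ₂ − sin φ₁ · cos φ₂ · cos Δλ )
  = atan2(-0.32338, 0.94625) = -18.868° → normalised to [0°, 360°): 341.132°.

341.1°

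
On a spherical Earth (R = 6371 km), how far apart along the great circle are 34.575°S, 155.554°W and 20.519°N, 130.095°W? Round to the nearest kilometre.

Δλ = -130.095 − -155.554 = 25.459°.
Δφ = 20.519 − -34.575 = 55.094°.
a = sin²(Δφ/2) + cos φ₁ · cos φ₂ · sin²(Δλ/2) = 0.251326.
c = 2·atan2(√a, √(1−a)) = 1.05026 rad → d = 6371·c ≈ 6691.19 km.

6691 km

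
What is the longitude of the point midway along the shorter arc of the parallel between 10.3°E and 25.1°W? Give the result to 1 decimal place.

7.4°W

Signed shortest Δλ from +10.3° to -25.1° is -35.4°.
Midpoint longitude = +10.3° + (-35.4°)/2 = +10.3° − 17.7° = -7.4°.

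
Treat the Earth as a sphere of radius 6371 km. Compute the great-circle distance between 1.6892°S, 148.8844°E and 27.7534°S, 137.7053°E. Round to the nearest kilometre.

Δλ = 137.7053 − 148.8844 = -11.1791°.
Δφ = -27.7534 − -1.6892 = -26.0642°.
a = sin²(Δφ/2) + cos φ₁ · cos φ₂ · sin²(Δλ/2) = 0.059241.
c = 2·atan2(√a, √(1−a)) = 0.49173 rad → d = 6371·c ≈ 3132.80 km.

3133 km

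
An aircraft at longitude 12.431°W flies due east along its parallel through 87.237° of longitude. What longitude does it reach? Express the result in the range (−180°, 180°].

74.806°E

Start at -12.431°; shift +87.237° → +74.806°.
+74.806° already lies in (−180°, 180°].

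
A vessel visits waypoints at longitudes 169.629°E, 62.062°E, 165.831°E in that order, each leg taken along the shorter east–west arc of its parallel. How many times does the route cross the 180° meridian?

Leg 1: +169.629° → +62.062°, shortest Δλ = -107.567° (west) — does not cross 180°.
Leg 2: +62.062° → +165.831°, shortest Δλ = 103.769° (east) — does not cross 180°.
Total crossings: 0.

0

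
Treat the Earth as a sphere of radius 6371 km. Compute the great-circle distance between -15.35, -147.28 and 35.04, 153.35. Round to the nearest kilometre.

8396 km

Δλ = 153.35 − -147.28 = 300.63°; wrapped into (−180°, 180°]: -59.37°.
Δφ = 35.04 − -15.35 = 50.39°.
a = sin²(Δφ/2) + cos φ₁ · cos φ₂ · sin²(Δλ/2) = 0.374860.
c = 2·atan2(√a, √(1−a)) = 1.31783 rad → d = 6371·c ≈ 8395.87 km.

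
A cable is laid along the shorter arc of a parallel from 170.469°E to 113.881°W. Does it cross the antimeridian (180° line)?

Yes

Naïve |-113.881 − 170.469| = 284.35° > 180°, so the shorter arc goes the other way round — across 180°.
Signed shortest Δλ = ((-113.881 − 170.469 + 180) mod 360) − 180 = 75.65°.
Going east by 75.65° from +170.469° passes through 180° before reaching -113.881°.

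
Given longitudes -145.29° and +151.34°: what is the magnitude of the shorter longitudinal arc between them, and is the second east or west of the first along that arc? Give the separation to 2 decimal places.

63.37° west

Raw difference: 151.34 − -145.29 = 296.63°.
Normalise into (−180°, 180°]: 296.63° − 360° = -63.37°.
Negative ⇒ the second point lies to the west; separation 63.37°.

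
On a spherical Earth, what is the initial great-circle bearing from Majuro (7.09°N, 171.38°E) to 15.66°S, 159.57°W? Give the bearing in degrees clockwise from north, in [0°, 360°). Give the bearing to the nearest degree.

Δλ = -159.57 − 171.38 = -330.95°; wrapped into (−180°, 180°]: 29.05°.
θ = atan2( sin Δλ · cos φ₂ , cos φ₁ · sin φ₂ − sin φ₁ · cos φ₂ · cos Δλ )
  = atan2(0.46755, -0.37176) = 128.489° → normalised to [0°, 360°): 128.489°.

128°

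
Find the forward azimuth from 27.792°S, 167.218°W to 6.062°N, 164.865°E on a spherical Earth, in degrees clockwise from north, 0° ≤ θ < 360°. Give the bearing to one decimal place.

Δλ = 164.865 − -167.218 = 332.083°; wrapped into (−180°, 180°]: -27.917°.
θ = atan2( sin Δλ · cos φ₂ , cos φ₁ · sin φ₂ − sin φ₁ · cos φ₂ · cos Δλ )
  = atan2(-0.46557, 0.50312) = -42.780° → normalised to [0°, 360°): 317.220°.

317.2°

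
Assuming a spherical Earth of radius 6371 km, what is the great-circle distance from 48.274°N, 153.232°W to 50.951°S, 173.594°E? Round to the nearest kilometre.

Δλ = 173.594 − -153.232 = 326.826°; wrapped into (−180°, 180°]: -33.174°.
Δφ = -50.951 − 48.274 = -99.225°.
a = sin²(Δφ/2) + cos φ₁ · cos φ₂ · sin²(Δλ/2) = 0.614326.
c = 2·atan2(√a, √(1−a)) = 1.80149 rad → d = 6371·c ≈ 11477.29 km.

11477 km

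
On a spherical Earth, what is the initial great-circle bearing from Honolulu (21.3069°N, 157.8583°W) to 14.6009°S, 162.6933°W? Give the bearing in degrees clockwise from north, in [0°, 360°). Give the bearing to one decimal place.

Δλ = -162.6933 − -157.8583 = -4.8350°.
θ = atan2( sin Δλ · cos φ₂ , cos φ₁ · sin φ₂ − sin φ₁ · cos φ₂ · cos Δλ )
  = atan2(-0.08156, -0.58523) = -172.066° → normalised to [0°, 360°): 187.934°.

187.9°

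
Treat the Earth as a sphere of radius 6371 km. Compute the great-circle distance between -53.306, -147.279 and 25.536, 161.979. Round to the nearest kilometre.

10036 km

Δλ = 161.979 − -147.279 = 309.258°; wrapped into (−180°, 180°]: -50.742°.
Δφ = 25.536 − -53.306 = 78.842°.
a = sin²(Δφ/2) + cos φ₁ · cos φ₂ · sin²(Δλ/2) = 0.502230.
c = 2·atan2(√a, √(1−a)) = 1.57526 rad → d = 6371·c ≈ 10035.96 km.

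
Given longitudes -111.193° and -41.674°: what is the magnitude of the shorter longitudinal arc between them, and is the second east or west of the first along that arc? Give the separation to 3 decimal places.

69.519° east

Raw difference: -41.674 − -111.193 = 69.519°.
Normalise into (−180°, 180°]: 69.519° stays 69.519°.
Positive ⇒ the second point lies to the east; separation 69.519°.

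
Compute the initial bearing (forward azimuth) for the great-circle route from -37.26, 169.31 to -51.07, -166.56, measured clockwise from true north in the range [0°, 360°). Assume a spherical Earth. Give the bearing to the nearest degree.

Δλ = -166.56 − 169.31 = -335.87°; wrapped into (−180°, 180°]: 24.13°.
θ = atan2( sin Δλ · cos φ₂ , cos φ₁ · sin φ₂ − sin φ₁ · cos φ₂ · cos Δλ )
  = atan2(0.25688, -0.27195) = 136.631° → normalised to [0°, 360°): 136.631°.

137°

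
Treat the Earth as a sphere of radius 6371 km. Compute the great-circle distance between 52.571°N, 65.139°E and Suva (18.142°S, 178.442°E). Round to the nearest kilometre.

Δλ = 178.442 − 65.139 = 113.303°.
Δφ = -18.142 − 52.571 = -70.713°.
a = sin²(Δφ/2) + cos φ₁ · cos φ₂ · sin²(Δλ/2) = 0.737872.
c = 2·atan2(√a, √(1−a)) = 2.06661 rad → d = 6371·c ≈ 13166.35 km.

13166 km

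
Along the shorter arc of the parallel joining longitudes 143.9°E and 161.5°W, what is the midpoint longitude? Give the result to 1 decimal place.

Signed shortest Δλ from +143.9° to -161.5° is +54.6°.
Midpoint longitude = +143.9° + (+54.6°)/2 = +143.9° + 27.3° = +171.2°.
(The naïve average (+143.9 + -161.5)/2 = -8.8° is on the wrong side of the globe.)

171.2°E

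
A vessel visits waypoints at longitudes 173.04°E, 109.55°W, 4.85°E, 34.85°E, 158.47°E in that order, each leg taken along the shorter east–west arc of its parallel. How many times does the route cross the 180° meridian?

1

Leg 1: +173.04° → -109.55°, shortest Δλ = 77.41° (east) — crosses 180°.
Leg 2: -109.55° → +4.85°, shortest Δλ = 114.4° (east) — does not cross 180°.
Leg 3: +4.85° → +34.85°, shortest Δλ = 30.0° (east) — does not cross 180°.
Leg 4: +34.85° → +158.47°, shortest Δλ = 123.62° (east) — does not cross 180°.
Total crossings: 1.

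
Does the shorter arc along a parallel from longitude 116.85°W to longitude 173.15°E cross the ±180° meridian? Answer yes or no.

Yes

Naïve |173.15 − -116.85| = 290.0° > 180°, so the shorter arc goes the other way round — across 180°.
Signed shortest Δλ = ((173.15 − -116.85 + 180) mod 360) − 180 = -70.0°.
Going west by 70.0° from -116.85° passes through 180° before reaching +173.15°.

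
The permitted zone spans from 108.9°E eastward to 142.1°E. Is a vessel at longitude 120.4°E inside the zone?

Yes

Band width going east from +108.9° to +142.1°: ((142.1 − 108.9) mod 360) = 33.2°.
Offset of +120.4° east of the west edge: ((120.4 − 108.9) mod 360) = 11.5°.
11.5° ≤ 33.2° ⇒ inside.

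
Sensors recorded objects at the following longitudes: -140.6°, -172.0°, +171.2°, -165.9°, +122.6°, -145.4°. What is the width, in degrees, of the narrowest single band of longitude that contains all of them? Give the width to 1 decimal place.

96.8°

Sort the longitudes: -172.0°, -165.9°, -145.4°, -140.6°, +122.6°, +171.2°.
Eastward gaps between consecutive values (wrapping around): 6.1°, 20.5°, 4.8°, 263.2°, 48.6°, 16.8°.
Largest gap = 263.2° ⇒ minimal covering band is its complement: 360° − 263.2° = 96.8°.
Band runs from +122.6° eastward to -140.6°, crossing the antimeridian.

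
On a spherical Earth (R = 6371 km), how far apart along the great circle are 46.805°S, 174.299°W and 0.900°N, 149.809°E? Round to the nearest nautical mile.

3429 nmi

Δλ = 149.809 − -174.299 = 324.108°; wrapped into (−180°, 180°]: -35.892°.
Δφ = 0.900 − -46.805 = 47.705°.
a = sin²(Δφ/2) + cos φ₁ · cos φ₂ · sin²(Δλ/2) = 0.228502.
c = 2·atan2(√a, √(1−a)) = 0.99679 rad → d = 6371·c ≈ 6350.58 km ≈ 3429.04 nmi.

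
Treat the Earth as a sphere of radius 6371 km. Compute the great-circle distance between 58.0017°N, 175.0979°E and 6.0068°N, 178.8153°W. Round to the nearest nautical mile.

Δλ = -178.8153 − 175.0979 = -353.9132°; wrapped into (−180°, 180°]: 6.0868°.
Δφ = 6.0068 − 58.0017 = -51.9949°.
a = sin²(Δφ/2) + cos φ₁ · cos φ₂ · sin²(Δλ/2) = 0.193620.
c = 2·atan2(√a, √(1−a)) = 0.91125 rad → d = 6371·c ≈ 5805.56 km ≈ 3134.75 nmi.

3135 nmi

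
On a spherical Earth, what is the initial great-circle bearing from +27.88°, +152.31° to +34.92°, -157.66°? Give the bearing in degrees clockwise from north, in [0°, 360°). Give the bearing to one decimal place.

67.5°

Δλ = -157.66 − 152.31 = -309.97°; wrapped into (−180°, 180°]: 50.03°.
θ = atan2( sin Δλ · cos φ₂ , cos φ₁ · sin φ₂ − sin φ₁ · cos φ₂ · cos Δλ )
  = atan2(0.62840, 0.25968) = 67.547° → normalised to [0°, 360°): 67.547°.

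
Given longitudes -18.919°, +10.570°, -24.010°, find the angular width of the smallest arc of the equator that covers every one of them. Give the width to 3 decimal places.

34.580°

Sort the longitudes: -24.010°, -18.919°, +10.570°.
Eastward gaps between consecutive values (wrapping around): 5.091°, 29.489°, 325.420°.
Largest gap = 325.420° ⇒ minimal covering band is its complement: 360° − 325.420° = 34.580°.
Band runs from -24.010° eastward to +10.570°.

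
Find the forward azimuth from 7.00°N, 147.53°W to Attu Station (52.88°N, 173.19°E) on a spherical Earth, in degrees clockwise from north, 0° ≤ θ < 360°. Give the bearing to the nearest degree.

Δλ = 173.19 − -147.53 = 320.72°; wrapped into (−180°, 180°]: -39.28°.
θ = atan2( sin Δλ · cos φ₂ , cos φ₁ · sin φ₂ − sin φ₁ · cos φ₂ · cos Δλ )
  = atan2(-0.38207, 0.73450) = -27.483° → normalised to [0°, 360°): 332.517°.

333°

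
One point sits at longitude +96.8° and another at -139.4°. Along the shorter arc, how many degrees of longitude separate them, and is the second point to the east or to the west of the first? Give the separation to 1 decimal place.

123.8° east

Raw difference: -139.4 − 96.8 = -236.2°.
Normalise into (−180°, 180°]: -236.2° + 360° = 123.8°.
Positive ⇒ the second point lies to the east; separation 123.8°.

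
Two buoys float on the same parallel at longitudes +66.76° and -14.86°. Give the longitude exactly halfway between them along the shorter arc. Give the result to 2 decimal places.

+25.95°

Signed shortest Δλ from +66.76° to -14.86° is -81.62°.
Midpoint longitude = +66.76° + (-81.62°)/2 = +66.76° − 40.81° = +25.95°.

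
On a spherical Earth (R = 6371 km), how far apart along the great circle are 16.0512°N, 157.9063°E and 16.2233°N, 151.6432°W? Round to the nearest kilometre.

Δλ = -151.6432 − 157.9063 = -309.5495°; wrapped into (−180°, 180°]: 50.4505°.
Δφ = 16.2233 − 16.0512 = 0.1721°.
a = sin²(Δφ/2) + cos φ₁ · cos φ₂ · sin²(Δλ/2) = 0.167599.
c = 2·atan2(√a, √(1−a)) = 0.84357 rad → d = 6371·c ≈ 5374.37 km.

5374 km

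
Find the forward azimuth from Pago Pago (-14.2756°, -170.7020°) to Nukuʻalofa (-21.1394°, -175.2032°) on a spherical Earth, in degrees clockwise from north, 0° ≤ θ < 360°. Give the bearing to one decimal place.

Δλ = -175.2032 − -170.7020 = -4.5012°.
θ = atan2( sin Δλ · cos φ₂ , cos φ₁ · sin φ₂ − sin φ₁ · cos φ₂ · cos Δλ )
  = atan2(-0.07320, -0.12022) = -148.664° → normalised to [0°, 360°): 211.336°.

211.3°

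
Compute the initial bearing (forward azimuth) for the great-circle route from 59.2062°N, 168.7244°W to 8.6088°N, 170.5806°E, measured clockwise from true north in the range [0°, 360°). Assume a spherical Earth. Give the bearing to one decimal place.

206.0°

Δλ = 170.5806 − -168.7244 = 339.3050°; wrapped into (−180°, 180°]: -20.6950°.
θ = atan2( sin Δλ · cos φ₂ , cos φ₁ · sin φ₂ − sin φ₁ · cos φ₂ · cos Δλ )
  = atan2(-0.34941, -0.71790) = -154.047° → normalised to [0°, 360°): 205.953°.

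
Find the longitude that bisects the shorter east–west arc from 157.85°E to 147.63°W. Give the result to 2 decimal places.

174.89°W

Signed shortest Δλ from +157.85° to -147.63° is +54.52°.
Midpoint longitude = +157.85° + (+54.52°)/2 = +157.85° + 27.26° = +185.11°.
Normalise into (−180°, 180°]: -174.89°.
(The naïve average (+157.85 + -147.63)/2 = 5.11° is on the wrong side of the globe.)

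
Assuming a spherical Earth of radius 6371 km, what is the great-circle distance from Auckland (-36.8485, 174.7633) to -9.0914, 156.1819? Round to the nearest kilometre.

Δλ = 156.1819 − 174.7633 = -18.5814°.
Δφ = -9.0914 − -36.8485 = 27.7571°.
a = sin²(Δφ/2) + cos φ₁ · cos φ₂ · sin²(Δλ/2) = 0.078130.
c = 2·atan2(√a, √(1−a)) = 0.56658 rad → d = 6371·c ≈ 3609.70 km.

3610 km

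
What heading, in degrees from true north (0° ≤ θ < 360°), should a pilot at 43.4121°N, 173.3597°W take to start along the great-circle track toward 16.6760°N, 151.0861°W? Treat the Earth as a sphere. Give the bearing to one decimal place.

137.8°

Δλ = -151.0861 − -173.3597 = 22.2736°.
θ = atan2( sin Δλ · cos φ₂ , cos φ₁ · sin φ₂ − sin φ₁ · cos φ₂ · cos Δλ )
  = atan2(0.36309, -0.40076) = 137.823° → normalised to [0°, 360°): 137.823°.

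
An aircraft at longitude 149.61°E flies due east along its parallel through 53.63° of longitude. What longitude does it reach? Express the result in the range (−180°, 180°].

Start at +149.61°; shift +53.63° → +203.24°.
+203.24° lies outside (−180°, 180°]; subtract 360° → -156.76°.

156.76°W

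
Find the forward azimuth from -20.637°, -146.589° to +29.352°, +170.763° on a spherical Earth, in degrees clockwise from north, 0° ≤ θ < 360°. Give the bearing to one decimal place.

319.2°

Δλ = 170.763 − -146.589 = 317.352°; wrapped into (−180°, 180°]: -42.648°.
θ = atan2( sin Δλ · cos φ₂ , cos φ₁ · sin φ₂ − sin φ₁ · cos φ₂ · cos Δλ )
  = atan2(-0.59052, 0.68468) = -40.777° → normalised to [0°, 360°): 319.223°.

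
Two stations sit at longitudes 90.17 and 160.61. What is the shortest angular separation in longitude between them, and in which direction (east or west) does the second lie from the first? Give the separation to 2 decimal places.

70.44° east

Raw difference: 160.61 − 90.17 = 70.44°.
Normalise into (−180°, 180°]: 70.44° stays 70.44°.
Positive ⇒ the second point lies to the east; separation 70.44°.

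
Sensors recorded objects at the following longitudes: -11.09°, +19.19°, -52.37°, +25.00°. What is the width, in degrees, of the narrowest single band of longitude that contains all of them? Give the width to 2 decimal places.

Sort the longitudes: -52.37°, -11.09°, +19.19°, +25.00°.
Eastward gaps between consecutive values (wrapping around): 41.28°, 30.28°, 5.81°, 282.63°.
Largest gap = 282.63° ⇒ minimal covering band is its complement: 360° − 282.63° = 77.37°.
Band runs from -52.37° eastward to +25.00°.

77.37°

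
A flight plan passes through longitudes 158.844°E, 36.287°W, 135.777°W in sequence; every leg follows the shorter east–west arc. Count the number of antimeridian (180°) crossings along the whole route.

1

Leg 1: +158.844° → -36.287°, shortest Δλ = 164.869° (east) — crosses 180°.
Leg 2: -36.287° → -135.777°, shortest Δλ = -99.49° (west) — does not cross 180°.
Total crossings: 1.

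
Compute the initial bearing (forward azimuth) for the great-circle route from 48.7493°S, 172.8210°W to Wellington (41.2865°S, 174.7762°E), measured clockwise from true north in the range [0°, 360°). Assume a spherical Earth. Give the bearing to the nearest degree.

306°

Δλ = 174.7762 − -172.8210 = 347.5972°; wrapped into (−180°, 180°]: -12.4028°.
θ = atan2( sin Δλ · cos φ₂ , cos φ₁ · sin φ₂ − sin φ₁ · cos φ₂ · cos Δλ )
  = atan2(-0.16139, 0.11670) = -54.130° → normalised to [0°, 360°): 305.870°.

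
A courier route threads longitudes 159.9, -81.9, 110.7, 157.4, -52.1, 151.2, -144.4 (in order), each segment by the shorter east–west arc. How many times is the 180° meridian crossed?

5

Leg 1: +159.9° → -81.9°, shortest Δλ = 118.2° (east) — crosses 180°.
Leg 2: -81.9° → +110.7°, shortest Δλ = -167.4° (west) — crosses 180°.
Leg 3: +110.7° → +157.4°, shortest Δλ = 46.7° (east) — does not cross 180°.
Leg 4: +157.4° → -52.1°, shortest Δλ = 150.5° (east) — crosses 180°.
Leg 5: -52.1° → +151.2°, shortest Δλ = -156.7° (west) — crosses 180°.
Leg 6: +151.2° → -144.4°, shortest Δλ = 64.4° (east) — crosses 180°.
Total crossings: 5.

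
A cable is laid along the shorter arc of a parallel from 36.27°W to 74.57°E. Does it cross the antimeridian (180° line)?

No

Signed shortest Δλ = ((74.57 − -36.27 + 180) mod 360) − 180 = 110.84°.
Going east by 110.84° from -36.27° reaches +74.57° without touching 180°.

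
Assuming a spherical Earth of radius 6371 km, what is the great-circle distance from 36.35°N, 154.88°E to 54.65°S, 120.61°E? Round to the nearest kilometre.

10635 km

Δλ = 120.61 − 154.88 = -34.27°.
Δφ = -54.65 − 36.35 = -91.00°.
a = sin²(Δφ/2) + cos φ₁ · cos φ₂ · sin²(Δλ/2) = 0.549175.
c = 2·atan2(√a, √(1−a)) = 1.66931 rad → d = 6371·c ≈ 10635.15 km.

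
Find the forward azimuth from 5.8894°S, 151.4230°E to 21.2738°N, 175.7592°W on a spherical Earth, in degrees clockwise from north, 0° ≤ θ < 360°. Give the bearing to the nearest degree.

49°

Δλ = -175.7592 − 151.4230 = -327.1822°; wrapped into (−180°, 180°]: 32.8178°.
θ = atan2( sin Δλ · cos φ₂ , cos φ₁ · sin φ₂ − sin φ₁ · cos φ₂ · cos Δλ )
  = atan2(0.50504, 0.44127) = 48.855° → normalised to [0°, 360°): 48.855°.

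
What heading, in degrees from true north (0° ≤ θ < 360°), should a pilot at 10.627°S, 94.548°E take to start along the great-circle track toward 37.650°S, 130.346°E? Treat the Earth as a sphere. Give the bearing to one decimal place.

136.1°

Δλ = 130.346 − 94.548 = 35.798°.
θ = atan2( sin Δλ · cos φ₂ , cos φ₁ · sin φ₂ − sin φ₁ · cos φ₂ · cos Δλ )
  = atan2(0.46312, -0.48193) = 136.140° → normalised to [0°, 360°): 136.140°.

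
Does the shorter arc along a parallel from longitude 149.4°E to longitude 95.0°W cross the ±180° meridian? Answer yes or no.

Yes

Naïve |-95.0 − 149.4| = 244.4° > 180°, so the shorter arc goes the other way round — across 180°.
Signed shortest Δλ = ((-95.0 − 149.4 + 180) mod 360) − 180 = 115.6°.
Going east by 115.6° from +149.4° passes through 180° before reaching -95.0°.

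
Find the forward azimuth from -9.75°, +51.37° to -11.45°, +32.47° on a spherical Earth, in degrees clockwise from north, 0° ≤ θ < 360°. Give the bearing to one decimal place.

Δλ = 32.47 − 51.37 = -18.90°.
θ = atan2( sin Δλ · cos φ₂ , cos φ₁ · sin φ₂ − sin φ₁ · cos φ₂ · cos Δλ )
  = atan2(-0.31747, -0.03861) = -96.935° → normalised to [0°, 360°): 263.065°.

263.1°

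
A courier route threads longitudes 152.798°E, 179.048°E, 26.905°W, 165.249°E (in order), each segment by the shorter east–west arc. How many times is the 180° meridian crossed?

2

Leg 1: +152.798° → +179.048°, shortest Δλ = 26.25° (east) — does not cross 180°.
Leg 2: +179.048° → -26.905°, shortest Δλ = 154.047° (east) — crosses 180°.
Leg 3: -26.905° → +165.249°, shortest Δλ = -167.846° (west) — crosses 180°.
Total crossings: 2.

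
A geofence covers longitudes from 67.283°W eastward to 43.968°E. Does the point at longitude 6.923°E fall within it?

Yes

Band width going east from -67.283° to +43.968°: ((43.968 − -67.283) mod 360) = 111.251°.
Offset of +6.923° east of the west edge: ((6.923 − -67.283) mod 360) = 74.206°.
74.206° ≤ 111.251° ⇒ inside.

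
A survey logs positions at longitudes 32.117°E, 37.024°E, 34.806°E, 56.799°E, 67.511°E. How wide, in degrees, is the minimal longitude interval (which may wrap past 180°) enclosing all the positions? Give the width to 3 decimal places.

35.394°

Sort the longitudes: +32.117°, +34.806°, +37.024°, +56.799°, +67.511°.
Eastward gaps between consecutive values (wrapping around): 2.689°, 2.218°, 19.775°, 10.712°, 324.606°.
Largest gap = 324.606° ⇒ minimal covering band is its complement: 360° − 324.606° = 35.394°.
Band runs from +32.117° eastward to +67.511°.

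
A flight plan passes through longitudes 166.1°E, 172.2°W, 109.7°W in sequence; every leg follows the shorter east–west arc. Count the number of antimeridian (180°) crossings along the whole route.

1

Leg 1: +166.1° → -172.2°, shortest Δλ = 21.7° (east) — crosses 180°.
Leg 2: -172.2° → -109.7°, shortest Δλ = 62.5° (east) — does not cross 180°.
Total crossings: 1.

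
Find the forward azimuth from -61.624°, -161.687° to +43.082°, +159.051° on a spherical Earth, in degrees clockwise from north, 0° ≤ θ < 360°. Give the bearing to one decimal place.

Δλ = 159.051 − -161.687 = 320.738°; wrapped into (−180°, 180°]: -39.262°.
θ = atan2( sin Δλ · cos φ₂ , cos φ₁ · sin φ₂ − sin φ₁ · cos φ₂ · cos Δλ )
  = atan2(-0.46223, 0.82218) = -29.345° → normalised to [0°, 360°): 330.655°.

330.7°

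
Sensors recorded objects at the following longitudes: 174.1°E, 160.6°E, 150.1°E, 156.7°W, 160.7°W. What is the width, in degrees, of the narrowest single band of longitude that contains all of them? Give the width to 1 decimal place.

Sort the longitudes: -160.7°, -156.7°, +150.1°, +160.6°, +174.1°.
Eastward gaps between consecutive values (wrapping around): 4.0°, 306.8°, 10.5°, 13.5°, 25.2°.
Largest gap = 306.8° ⇒ minimal covering band is its complement: 360° − 306.8° = 53.2°.
Band runs from +150.1° eastward to -156.7°, crossing the antimeridian.

53.2°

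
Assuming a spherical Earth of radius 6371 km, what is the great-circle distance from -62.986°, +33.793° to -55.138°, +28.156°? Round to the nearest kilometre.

Δλ = 28.156 − 33.793 = -5.637°.
Δφ = -55.138 − -62.986 = 7.848°.
a = sin²(Δφ/2) + cos φ₁ · cos φ₂ · sin²(Δλ/2) = 0.005311.
c = 2·atan2(√a, √(1−a)) = 0.14588 rad → d = 6371·c ≈ 929.40 km.

929 km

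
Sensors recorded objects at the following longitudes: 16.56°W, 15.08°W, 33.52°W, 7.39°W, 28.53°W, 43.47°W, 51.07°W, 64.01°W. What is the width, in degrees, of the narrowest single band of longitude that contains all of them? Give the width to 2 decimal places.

56.62°

Sort the longitudes: -64.01°, -51.07°, -43.47°, -33.52°, -28.53°, -16.56°, -15.08°, -7.39°.
Eastward gaps between consecutive values (wrapping around): 12.94°, 7.60°, 9.95°, 4.99°, 11.97°, 1.48°, 7.69°, 303.38°.
Largest gap = 303.38° ⇒ minimal covering band is its complement: 360° − 303.38° = 56.62°.
Band runs from -64.01° eastward to -7.39°.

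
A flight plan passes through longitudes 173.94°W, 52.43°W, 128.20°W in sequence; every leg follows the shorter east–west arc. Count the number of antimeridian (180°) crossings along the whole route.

Leg 1: -173.94° → -52.43°, shortest Δλ = 121.51° (east) — does not cross 180°.
Leg 2: -52.43° → -128.20°, shortest Δλ = -75.77° (west) — does not cross 180°.
Total crossings: 0.

0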